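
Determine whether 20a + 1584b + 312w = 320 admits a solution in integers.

gcd(1584, 20):
  1584 = 79·20 + 4
  20 = 5·4
so gcd(1584, 20) = 4.
gcd(4, 312) = 4.
4 divides 320, so integer solutions exist.

yes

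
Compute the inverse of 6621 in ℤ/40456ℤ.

27765

gcd(40456, 6621) = 1.
By Bézout, 6621×(-12691) + 40456×(2077) = 1.
So 6621×-12691 ≡ 1 (mod 40456), and -12691 mod 40456 = 27765.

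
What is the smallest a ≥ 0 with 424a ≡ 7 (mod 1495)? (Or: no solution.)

gcd(1495, 424) = 1.
1 divides 7, so solutions exist.
By Bézout, 424*(-476) + 1495*(135) = 1.
So 424*(-476) ≡ 1 (mod 1495); multiply by 7: a ≡ -3332 (mod 1495).
Smallest nonnegative: a = -3332 mod 1495 = 1153.

1153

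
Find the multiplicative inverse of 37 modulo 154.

gcd(154, 37) = 1  (154 = 4*37 + 6, 37 = 6*6 + 1, 6 = 6*1).
Back-substituting, 37*(25) + 154*(-6) = 1.
So 37*25 ≡ 1 (mod 154), and 25 mod 154 = 25.

25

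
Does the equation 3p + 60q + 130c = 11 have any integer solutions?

gcd(60, 3) = 3  (60 = 20×3).
gcd(3, 130) = 1.
1 divides 11, so integer solutions exist.

yes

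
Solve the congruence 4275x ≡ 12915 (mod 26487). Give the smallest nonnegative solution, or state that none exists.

34

gcd(26487, 4275):
  26487 = 6×4275 + 837
  4275 = 5×837 + 90
  837 = 9×90 + 27
  90 = 3×27 + 9
  27 = 3×9
so gcd(26487, 4275) = 9.
9 divides 12915, so solutions exist.
Back-substitute for Bézout coefficients:
  9 = 90 - 3×27
  ... = 4275×(886) + 26487×(-143)
So 4275×(886) ≡ 9 (mod 26487); multiply by 1435: x ≡ 1271410 (mod 2943).
Smallest nonnegative: x = 1271410 mod 2943 = 34.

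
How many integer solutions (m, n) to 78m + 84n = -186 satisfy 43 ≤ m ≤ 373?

gcd(84, 78) = 6  (84 = 1·78 + 6, 78 = 13·6).
Back-substituting, 78·(-1) + 84·(1) = 6.
Scale by -31: particular solution (31, -31); reduce m mod 14: (3, -5).
General solution: m = 3 + 14t, n = -5 - 13t for integer t.
43 ≤ 3 + 14t ≤ 373 gives t ∈ [3, 26], which is 24 values.

24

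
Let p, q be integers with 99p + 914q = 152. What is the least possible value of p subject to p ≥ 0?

20

gcd(914, 99) = 1  (914 = 9×99 + 23, 99 = 4×23 + 7, 23 = 3×7 + 2, 7 = 3×2 + 1, 2 = 2×1).
1 divides 152, so solutions exist.
Back-substituting, 99×(397) + 914×(-43) = 1.
Scale by 152/1 = 152: (p₀, q₀) = (60344, -6536).
General solution: p = 60344 + 914t, q = -6536 - 99t for integer t.
p ≥ 0: smallest is 60344 mod 914 = 20 (at t = -66), with q = -2.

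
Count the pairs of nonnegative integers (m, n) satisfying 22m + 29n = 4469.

7

gcd(29, 22) = 1  (29 = 1·22 + 7, 22 = 3·7 + 1, 7 = 7·1).
Back-substituting, 22·(4) + 29·(-3) = 1.
Scale by 4469: one solution is (17876, -13407). Reduce m mod 29: (12, 145).
General: m = 12 + 29t, n = 145 - 22t.
m ≥ 0 ⇒ t ≥ 0; n ≥ 0 ⇒ t ≤ 6. So t ∈ [0, 6]: 7 solutions.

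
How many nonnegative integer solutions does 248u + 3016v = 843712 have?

9

gcd(3016, 248):
  3016 = 12×248 + 40
  248 = 6×40 + 8
  40 = 5×8
so gcd(3016, 248) = 8.
Back-substitute for Bézout coefficients:
  8 = 248 - 6×40
  ... = 248×(73) + 3016×(-6)
Scale by 105464: one solution is (7698872, -632784). Reduce u mod 377: (155, 267).
General: u = 155 + 377t, v = 267 - 31t.
u ≥ 0 ⇒ t ≥ 0; v ≥ 0 ⇒ t ≤ 8. So t ∈ [0, 8]: 9 solutions.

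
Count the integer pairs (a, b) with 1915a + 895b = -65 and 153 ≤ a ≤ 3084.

gcd(1915, 895) = 5.
By Bézout, 1915*(43) + 895*(-92) = 5.
Particular solution: (157, -336).
General solution: a = 157 + 179t, b = -336 - 383t for integer t.
153 ≤ 157 + 179t ≤ 3084 gives t ∈ [0, 16], which is 17 values.

17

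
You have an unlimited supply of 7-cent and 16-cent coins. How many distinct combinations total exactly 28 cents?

1

Need nonnegative integers with 7j + 16k = 28.
gcd(7, 16) = 1, and 7·(7) + 16·(-3) = 1.
So (j₀, k₀) = (196, -84); general j = 196 + 16t, k = -84 - 7t.
j ≥ 0 ⇒ t ≥ -12; k ≥ 0 ⇒ t ≤ -12. That's 1 value of t.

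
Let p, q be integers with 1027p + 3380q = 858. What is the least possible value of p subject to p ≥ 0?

gcd(3380, 1027) = 13  (3380 = 3·1027 + 299, 1027 = 3·299 + 130, 299 = 2·130 + 39, 130 = 3·39 + 13, 39 = 3·13).
13 divides 858, so solutions exist.
Back-substituting, 1027·(79) + 3380·(-24) = 13.
Scale by 858/13 = 66: (p₀, q₀) = (5214, -1584).
General solution: p = 5214 + 260t, q = -1584 - 79t for integer t.
p ≥ 0: smallest is 5214 mod 260 = 14 (at t = -20), with q = -4.

14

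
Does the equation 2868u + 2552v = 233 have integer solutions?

no

gcd(2868, 2552) = 4  (2868 = 1×2552 + 316, 2552 = 8×316 + 24, 316 = 13×24 + 4, 24 = 6×4).
4 does not divide 233 (remainder 1), so no integer solutions.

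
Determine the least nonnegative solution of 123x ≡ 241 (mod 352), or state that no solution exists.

291

gcd(352, 123):
  352 = 2·123 + 106
  123 = 1·106 + 17
  106 = 6·17 + 4
  17 = 4·4 + 1
  4 = 4·1
so gcd(352, 123) = 1.
1 divides 241, so solutions exist.
Back-substitute for Bézout coefficients:
  1 = 17 - 4·4
  ... = 123·(83) + 352·(-29)
So 123·(83) ≡ 1 (mod 352); multiply by 241: x ≡ 20003 (mod 352).
Smallest nonnegative: x = 20003 mod 352 = 291.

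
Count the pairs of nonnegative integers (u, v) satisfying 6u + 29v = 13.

0

gcd(29, 6):
  29 = 4*6 + 5
  6 = 1*5 + 1
  5 = 5*1
so gcd(29, 6) = 1.
Back-substitute for Bézout coefficients:
  1 = 6 - 1*5
  ... = 6*(5) + 29*(-1)
Scale by 13: one solution is (65, -13). Reduce u mod 29: (7, -1).
General: u = 7 + 29t, v = -1 - 6t.
u ≥ 0 ⇒ t ≥ 0; v ≥ 0 ⇒ t ≤ -1. So t ∈ [0, -1]: 0 solutions.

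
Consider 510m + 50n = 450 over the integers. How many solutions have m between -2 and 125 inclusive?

26

gcd(510, 50) = 10.
By Bézout, 510*(1) + 50*(-10) = 10.
Particular solution: (0, 9).
General solution: m = 0 + 5t, n = 9 - 51t for integer t.
-2 ≤ 0 + 5t ≤ 125 gives t ∈ [0, 25], which is 26 values.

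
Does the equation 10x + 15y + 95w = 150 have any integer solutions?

yes

gcd(15, 10):
  15 = 1×10 + 5
  10 = 2×5
so gcd(15, 10) = 5.
gcd(5, 95) = 5.
5 divides 150, so integer solutions exist.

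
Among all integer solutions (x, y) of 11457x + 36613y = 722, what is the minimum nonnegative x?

195

gcd(36613, 11457) = 19  (36613 = 3*11457 + 2242, 11457 = 5*2242 + 247, 2242 = 9*247 + 19, 247 = 13*19).
19 divides 722, so solutions exist.
Back-substituting, 11457*(-147) + 36613*(46) = 19.
Scale by 722/19 = 38: (x₀, y₀) = (-5586, 1748).
General solution: x = -5586 + 1927t, y = 1748 - 603t for integer t.
x ≥ 0: smallest is -5586 mod 1927 = 195 (at t = 3), with y = -61.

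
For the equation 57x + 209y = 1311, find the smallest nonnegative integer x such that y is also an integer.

gcd(209, 57):
  209 = 3×57 + 38
  57 = 1×38 + 19
  38 = 2×19
so gcd(209, 57) = 19.
19 divides 1311, so solutions exist.
Back-substitute for Bézout coefficients:
  19 = 57 - 1×38
  ... = 57×(4) + 209×(-1)
Scale by 1311/19 = 69: (x₀, y₀) = (276, -69).
General solution: x = 276 + 11t, y = -69 - 3t for integer t.
x ≥ 0: smallest is 276 mod 11 = 1 (at t = -25), with y = 6.

1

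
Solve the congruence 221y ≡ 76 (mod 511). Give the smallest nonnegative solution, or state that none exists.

gcd(511, 221) = 1.
1 divides 76, so solutions exist.
By Bézout, 221×(37) + 511×(-16) = 1.
So 221×(37) ≡ 1 (mod 511); multiply by 76: y ≡ 2812 (mod 511).
Smallest nonnegative: y = 2812 mod 511 = 257.

257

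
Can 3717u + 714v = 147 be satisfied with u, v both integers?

gcd(3717, 714) = 21  (3717 = 5×714 + 147, 714 = 4×147 + 126, 147 = 1×126 + 21, 126 = 6×21).
21 divides 147, so integer solutions exist.

yes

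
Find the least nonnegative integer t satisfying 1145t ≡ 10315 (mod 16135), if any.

3081

gcd(16135, 1145):
  16135 = 14*1145 + 105
  1145 = 10*105 + 95
  105 = 1*95 + 10
  95 = 9*10 + 5
  10 = 2*5
so gcd(16135, 1145) = 5.
5 divides 10315, so solutions exist.
Back-substitute for Bézout coefficients:
  5 = 95 - 9*10
  ... = 1145*(1536) + 16135*(-109)
So 1145*(1536) ≡ 5 (mod 16135); multiply by 2063: t ≡ 3168768 (mod 3227).
Smallest nonnegative: t = 3168768 mod 3227 = 3081.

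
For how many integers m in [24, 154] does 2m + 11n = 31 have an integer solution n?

12

gcd(11, 2) = 1  (11 = 5*2 + 1, 2 = 2*1).
Back-substituting, 2*(-5) + 11*(1) = 1.
Scale by 31: particular solution (-155, 31); reduce m mod 11: (10, 1).
General solution: m = 10 + 11t, n = 1 - 2t for integer t.
24 ≤ 10 + 11t ≤ 154 gives t ∈ [2, 13], which is 12 values.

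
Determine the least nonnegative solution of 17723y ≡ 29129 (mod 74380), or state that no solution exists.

63663

gcd(74380, 17723):
  74380 = 4×17723 + 3488
  17723 = 5×3488 + 283
  3488 = 12×283 + 92
  283 = 3×92 + 7
  92 = 13×7 + 1
  7 = 7×1
so gcd(74380, 17723) = 1.
1 divides 29129, so solutions exist.
Back-substitute for Bézout coefficients:
  1 = 92 - 13×7
  ... = 17723×(-10513) + 74380×(2505)
So 17723×(-10513) ≡ 1 (mod 74380); multiply by 29129: y ≡ -306233177 (mod 74380).
Smallest nonnegative: y = -306233177 mod 74380 = 63663.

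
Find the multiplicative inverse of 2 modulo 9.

5

gcd(9, 2) = 1  (9 = 4×2 + 1, 2 = 2×1).
Back-substituting, 2×(-4) + 9×(1) = 1.
So 2×-4 ≡ 1 (mod 9), and -4 mod 9 = 5.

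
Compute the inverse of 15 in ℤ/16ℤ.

15

gcd(16, 15) = 1  (16 = 1×15 + 1, 15 = 15×1).
Back-substituting, 15×(-1) + 16×(1) = 1.
So 15×-1 ≡ 1 (mod 16), and -1 mod 16 = 15.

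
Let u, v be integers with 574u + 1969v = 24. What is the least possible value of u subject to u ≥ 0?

199

gcd(1969, 574):
  1969 = 3·574 + 247
  574 = 2·247 + 80
  247 = 3·80 + 7
  80 = 11·7 + 3
  7 = 2·3 + 1
  3 = 3·1
so gcd(1969, 574) = 1.
1 divides 24, so solutions exist.
Back-substitute for Bézout coefficients:
  1 = 7 - 2·3
  ... = 574·(-566) + 1969·(165)
Scale by 24/1 = 24: (u₀, v₀) = (-13584, 3960).
General solution: u = -13584 + 1969t, v = 3960 - 574t for integer t.
u ≥ 0: smallest is -13584 mod 1969 = 199 (at t = 7), with v = -58.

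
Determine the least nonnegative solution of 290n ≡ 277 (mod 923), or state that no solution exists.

768

gcd(923, 290) = 1.
1 divides 277, so solutions exist.
By Bézout, 290·(296) + 923·(-93) = 1.
So 290·(296) ≡ 1 (mod 923); multiply by 277: n ≡ 81992 (mod 923).
Smallest nonnegative: n = 81992 mod 923 = 768.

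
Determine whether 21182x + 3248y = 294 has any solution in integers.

yes

gcd(21182, 3248) = 14  (21182 = 6*3248 + 1694, 3248 = 1*1694 + 1554, 1694 = 1*1554 + 140, 1554 = 11*140 + 14, 140 = 10*14).
14 divides 294, so integer solutions exist.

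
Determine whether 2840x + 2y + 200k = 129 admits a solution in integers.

no

gcd(2840, 2) = 2  (2840 = 1420*2).
gcd(2, 200) = 2.
2 does not divide 129 (remainder 1), so no integer solutions.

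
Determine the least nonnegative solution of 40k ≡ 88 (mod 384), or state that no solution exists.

gcd(384, 40) = 8.
8 divides 88, so solutions exist.
By Bézout, 40×(-19) + 384×(2) = 8.
So 40×(-19) ≡ 8 (mod 384); multiply by 11: k ≡ -209 (mod 48).
Smallest nonnegative: k = -209 mod 48 = 31.

31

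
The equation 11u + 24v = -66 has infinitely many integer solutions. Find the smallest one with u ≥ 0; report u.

18

gcd(24, 11):
  24 = 2·11 + 2
  11 = 5·2 + 1
  2 = 2·1
so gcd(24, 11) = 1.
1 divides -66, so solutions exist.
Back-substitute for Bézout coefficients:
  1 = 11 - 5·2
  ... = 11·(11) + 24·(-5)
Scale by -66/1 = -66: (u₀, v₀) = (-726, 330).
General solution: u = -726 + 24t, v = 330 - 11t for integer t.
u ≥ 0: smallest is -726 mod 24 = 18 (at t = 31), with v = -11.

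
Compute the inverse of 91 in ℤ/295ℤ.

gcd(295, 91):
  295 = 3×91 + 22
  91 = 4×22 + 3
  22 = 7×3 + 1
  3 = 3×1
so gcd(295, 91) = 1.
Back-substitute for Bézout coefficients:
  1 = 22 - 7×3
  ... = 91×(-94) + 295×(29)
So 91×-94 ≡ 1 (mod 295), and -94 mod 295 = 201.

201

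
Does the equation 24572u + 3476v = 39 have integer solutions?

gcd(24572, 3476) = 4  (24572 = 7·3476 + 240, 3476 = 14·240 + 116, 240 = 2·116 + 8, 116 = 14·8 + 4, 8 = 2·4).
4 does not divide 39 (remainder 3), so no integer solutions.

no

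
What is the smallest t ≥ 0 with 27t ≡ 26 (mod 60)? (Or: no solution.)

gcd(60, 27) = 3  (60 = 2×27 + 6, 27 = 4×6 + 3, 6 = 2×3).
3 does not divide 26, so the congruence has no solution.

no solution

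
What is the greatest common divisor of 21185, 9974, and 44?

1

gcd(21185, 9974):
  21185 = 2·9974 + 1237
  9974 = 8·1237 + 78
  1237 = 15·78 + 67
  78 = 1·67 + 11
  67 = 6·11 + 1
  11 = 11·1
so gcd(21185, 9974) = 1.
gcd(1, 44) = 1.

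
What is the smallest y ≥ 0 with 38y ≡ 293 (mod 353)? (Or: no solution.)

17

gcd(353, 38) = 1  (353 = 9×38 + 11, 38 = 3×11 + 5, 11 = 2×5 + 1, 5 = 5×1).
1 divides 293, so solutions exist.
Back-substituting, 38×(-65) + 353×(7) = 1.
So 38×(-65) ≡ 1 (mod 353); multiply by 293: y ≡ -19045 (mod 353).
Smallest nonnegative: y = -19045 mod 353 = 17.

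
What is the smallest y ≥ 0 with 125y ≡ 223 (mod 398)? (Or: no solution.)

gcd(398, 125) = 1.
1 divides 223, so solutions exist.
By Bézout, 125×(121) + 398×(-38) = 1.
So 125×(121) ≡ 1 (mod 398); multiply by 223: y ≡ 26983 (mod 398).
Smallest nonnegative: y = 26983 mod 398 = 317.

317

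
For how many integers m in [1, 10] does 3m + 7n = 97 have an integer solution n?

2

gcd(7, 3) = 1  (7 = 2×3 + 1, 3 = 3×1).
Back-substituting, 3×(-2) + 7×(1) = 1.
Scale by 97: particular solution (-194, 97); reduce m mod 7: (2, 13).
General solution: m = 2 + 7t, n = 13 - 3t for integer t.
1 ≤ 2 + 7t ≤ 10 gives t ∈ [0, 1], which is 2 values.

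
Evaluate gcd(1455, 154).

1

gcd(1455, 154):
  1455 = 9×154 + 69
  154 = 2×69 + 16
  69 = 4×16 + 5
  16 = 3×5 + 1
  5 = 5×1
so gcd(1455, 154) = 1.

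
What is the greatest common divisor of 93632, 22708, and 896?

28

gcd(93632, 22708) = 28.
gcd(28, 896) = 28.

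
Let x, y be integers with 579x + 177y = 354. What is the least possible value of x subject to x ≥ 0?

gcd(579, 177):
  579 = 3·177 + 48
  177 = 3·48 + 33
  48 = 1·33 + 15
  33 = 2·15 + 3
  15 = 5·3
so gcd(579, 177) = 3.
3 divides 354, so solutions exist.
Back-substitute for Bézout coefficients:
  3 = 33 - 2·15
  ... = 579·(-11) + 177·(36)
Scale by 354/3 = 118: (x₀, y₀) = (-1298, 4248).
General solution: x = -1298 + 59t, y = 4248 - 193t for integer t.
x ≥ 0: smallest is -1298 mod 59 = 0 (at t = 22), with y = 2.

0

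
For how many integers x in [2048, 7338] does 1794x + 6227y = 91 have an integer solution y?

gcd(6227, 1794) = 13.
By Bézout, 1794·(-59) + 6227·(17) = 13.
Particular solution: (66, -19).
General solution: x = 66 + 479t, y = -19 - 138t for integer t.
2048 ≤ 66 + 479t ≤ 7338 gives t ∈ [5, 15], which is 11 values.

11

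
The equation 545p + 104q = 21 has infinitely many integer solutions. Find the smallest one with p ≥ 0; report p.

5

gcd(545, 104):
  545 = 5·104 + 25
  104 = 4·25 + 4
  25 = 6·4 + 1
  4 = 4·1
so gcd(545, 104) = 1.
1 divides 21, so solutions exist.
Back-substitute for Bézout coefficients:
  1 = 25 - 6·4
  ... = 545·(25) + 104·(-131)
Scale by 21/1 = 21: (p₀, q₀) = (525, -2751).
General solution: p = 525 + 104t, q = -2751 - 545t for integer t.
p ≥ 0: smallest is 525 mod 104 = 5 (at t = -5), with q = -26.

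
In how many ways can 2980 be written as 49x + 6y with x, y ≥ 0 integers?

10

gcd(49, 6) = 1  (49 = 8*6 + 1, 6 = 6*1).
Back-substituting, 49*(1) + 6*(-8) = 1.
Scale by 2980: one solution is (2980, -23840). Reduce x mod 6: (4, 464).
General: x = 4 + 6t, y = 464 - 49t.
x ≥ 0 ⇒ t ≥ 0; y ≥ 0 ⇒ t ≤ 9. So t ∈ [0, 9]: 10 solutions.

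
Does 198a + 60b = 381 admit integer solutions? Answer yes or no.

no

gcd(198, 60) = 6.
6 does not divide 381 (remainder 3), so no integer solutions.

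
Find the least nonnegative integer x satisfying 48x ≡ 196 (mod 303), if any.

no solution

gcd(303, 48):
  303 = 6*48 + 15
  48 = 3*15 + 3
  15 = 5*3
so gcd(303, 48) = 3.
3 does not divide 196, so the congruence has no solution.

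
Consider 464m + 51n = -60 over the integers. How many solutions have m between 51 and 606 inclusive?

11

gcd(464, 51):
  464 = 9×51 + 5
  51 = 10×5 + 1
  5 = 5×1
so gcd(464, 51) = 1.
Back-substitute for Bézout coefficients:
  1 = 51 - 10×5
  ... = 464×(-10) + 51×(91)
Scale by -60: particular solution (600, -5460); reduce m mod 51: (39, -356).
General solution: m = 39 + 51t, n = -356 - 464t for integer t.
51 ≤ 39 + 51t ≤ 606 gives t ∈ [1, 11], which is 11 values.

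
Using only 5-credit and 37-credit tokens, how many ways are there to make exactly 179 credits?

1

Need nonnegative integers with 5j + 37k = 179.
gcd(5, 37) = 1, and 5·(15) + 37·(-2) = 1.
So (j₀, k₀) = (2685, -358); general j = 2685 + 37t, k = -358 - 5t.
j ≥ 0 ⇒ t ≥ -72; k ≥ 0 ⇒ t ≤ -72. That's 1 value of t.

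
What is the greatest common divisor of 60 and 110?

gcd(110, 60):
  110 = 1·60 + 50
  60 = 1·50 + 10
  50 = 5·10
so gcd(110, 60) = 10.

10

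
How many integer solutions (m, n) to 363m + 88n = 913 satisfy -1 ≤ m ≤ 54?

7

gcd(363, 88) = 11.
By Bézout, 363·(1) + 88·(-4) = 11.
Particular solution: (3, -2).
General solution: m = 3 + 8t, n = -2 - 33t for integer t.
-1 ≤ 3 + 8t ≤ 54 gives t ∈ [0, 6], which is 7 values.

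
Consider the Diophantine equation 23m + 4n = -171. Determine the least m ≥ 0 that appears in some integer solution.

gcd(23, 4):
  23 = 5·4 + 3
  4 = 1·3 + 1
  3 = 3·1
so gcd(23, 4) = 1.
1 divides -171, so solutions exist.
Back-substitute for Bézout coefficients:
  1 = 4 - 1·3
  ... = 23·(-1) + 4·(6)
Scale by -171/1 = -171: (m₀, n₀) = (171, -1026).
General solution: m = 171 + 4t, n = -1026 - 23t for integer t.
m ≥ 0: smallest is 171 mod 4 = 3 (at t = -42), with n = -60.

3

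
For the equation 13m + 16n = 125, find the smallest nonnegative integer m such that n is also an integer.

1

gcd(16, 13) = 1  (16 = 1×13 + 3, 13 = 4×3 + 1, 3 = 3×1).
1 divides 125, so solutions exist.
Back-substituting, 13×(5) + 16×(-4) = 1.
Scale by 125/1 = 125: (m₀, n₀) = (625, -500).
General solution: m = 625 + 16t, n = -500 - 13t for integer t.
m ≥ 0: smallest is 625 mod 16 = 1 (at t = -39), with n = 7.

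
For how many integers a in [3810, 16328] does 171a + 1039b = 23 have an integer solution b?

12

gcd(1039, 171):
  1039 = 6·171 + 13
  171 = 13·13 + 2
  13 = 6·2 + 1
  2 = 2·1
so gcd(1039, 171) = 1.
Back-substitute for Bézout coefficients:
  1 = 13 - 6·2
  ... = 171·(-480) + 1039·(79)
Scale by 23: particular solution (-11040, 1817); reduce a mod 1039: (389, -64).
General solution: a = 389 + 1039t, b = -64 - 171t for integer t.
3810 ≤ 389 + 1039t ≤ 16328 gives t ∈ [4, 15], which is 12 values.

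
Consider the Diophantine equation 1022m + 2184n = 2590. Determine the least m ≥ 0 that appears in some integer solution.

gcd(2184, 1022):
  2184 = 2·1022 + 140
  1022 = 7·140 + 42
  140 = 3·42 + 14
  42 = 3·14
so gcd(2184, 1022) = 14.
14 divides 2590, so solutions exist.
Back-substitute for Bézout coefficients:
  14 = 140 - 3·42
  ... = 1022·(-47) + 2184·(22)
Scale by 2590/14 = 185: (m₀, n₀) = (-8695, 4070).
General solution: m = -8695 + 156t, n = 4070 - 73t for integer t.
m ≥ 0: smallest is -8695 mod 156 = 41 (at t = 56), with n = -18.

41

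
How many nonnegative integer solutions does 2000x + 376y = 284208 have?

3

gcd(2000, 376):
  2000 = 5·376 + 120
  376 = 3·120 + 16
  120 = 7·16 + 8
  16 = 2·8
so gcd(2000, 376) = 8.
Back-substitute for Bézout coefficients:
  8 = 120 - 7·16
  ... = 2000·(22) + 376·(-117)
Scale by 35526: one solution is (781572, -4156542). Reduce x mod 47: (9, 708).
General: x = 9 + 47t, y = 708 - 250t.
x ≥ 0 ⇒ t ≥ 0; y ≥ 0 ⇒ t ≤ 2. So t ∈ [0, 2]: 3 solutions.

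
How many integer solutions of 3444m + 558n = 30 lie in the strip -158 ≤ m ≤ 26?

2

gcd(3444, 558):
  3444 = 6×558 + 96
  558 = 5×96 + 78
  96 = 1×78 + 18
  78 = 4×18 + 6
  18 = 3×6
so gcd(3444, 558) = 6.
Back-substitute for Bézout coefficients:
  6 = 78 - 4×18
  ... = 3444×(-29) + 558×(179)
Scale by 5: particular solution (-145, 895); reduce m mod 93: (41, -253).
General solution: m = 41 + 93t, n = -253 - 574t for integer t.
-158 ≤ 41 + 93t ≤ 26 gives t ∈ [-2, -1], which is 2 values.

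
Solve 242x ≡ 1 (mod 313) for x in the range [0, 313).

gcd(313, 242):
  313 = 1×242 + 71
  242 = 3×71 + 29
  71 = 2×29 + 13
  29 = 2×13 + 3
  13 = 4×3 + 1
  3 = 3×1
so gcd(313, 242) = 1.
Back-substitute for Bézout coefficients:
  1 = 13 - 4×3
  ... = 242×(-97) + 313×(75)
So 242×-97 ≡ 1 (mod 313), and -97 mod 313 = 216.

216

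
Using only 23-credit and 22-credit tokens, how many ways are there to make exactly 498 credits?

1

Need nonnegative integers with 23j + 22k = 498.
gcd(23, 22) = 1, and 23·(1) + 22·(-1) = 1.
So (j₀, k₀) = (498, -498); general j = 498 + 22t, k = -498 - 23t.
j ≥ 0 ⇒ t ≥ -22; k ≥ 0 ⇒ t ≤ -22. That's 1 value of t.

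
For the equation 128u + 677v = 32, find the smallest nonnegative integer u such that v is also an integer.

gcd(677, 128):
  677 = 5×128 + 37
  128 = 3×37 + 17
  37 = 2×17 + 3
  17 = 5×3 + 2
  3 = 1×2 + 1
  2 = 2×1
so gcd(677, 128) = 1.
1 divides 32, so solutions exist.
Back-substitute for Bézout coefficients:
  1 = 3 - 1×2
  ... = 128×(-238) + 677×(45)
Scale by 32/1 = 32: (u₀, v₀) = (-7616, 1440).
General solution: u = -7616 + 677t, v = 1440 - 128t for integer t.
u ≥ 0: smallest is -7616 mod 677 = 508 (at t = 12), with v = -96.

508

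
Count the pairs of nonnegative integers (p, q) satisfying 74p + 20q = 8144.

11

gcd(74, 20):
  74 = 3×20 + 14
  20 = 1×14 + 6
  14 = 2×6 + 2
  6 = 3×2
so gcd(74, 20) = 2.
Back-substitute for Bézout coefficients:
  2 = 14 - 2×6
  ... = 74×(3) + 20×(-11)
Scale by 4072: one solution is (12216, -44792). Reduce p mod 10: (6, 385).
General: p = 6 + 10t, q = 385 - 37t.
p ≥ 0 ⇒ t ≥ 0; q ≥ 0 ⇒ t ≤ 10. So t ∈ [0, 10]: 11 solutions.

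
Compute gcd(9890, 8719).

1

gcd(9890, 8719):
  9890 = 1*8719 + 1171
  8719 = 7*1171 + 522
  1171 = 2*522 + 127
  522 = 4*127 + 14
  127 = 9*14 + 1
  14 = 14*1
so gcd(9890, 8719) = 1.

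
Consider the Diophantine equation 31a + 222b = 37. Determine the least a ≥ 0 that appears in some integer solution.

37

gcd(222, 31) = 1.
1 divides 37, so solutions exist.
By Bézout, 31·(43) + 222·(-6) = 1.
Scale by 37/1 = 37: (a₀, b₀) = (1591, -222).
General solution: a = 1591 + 222t, b = -222 - 31t for integer t.
a ≥ 0: smallest is 1591 mod 222 = 37 (at t = -7), with b = -5.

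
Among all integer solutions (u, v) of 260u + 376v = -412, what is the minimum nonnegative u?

23

gcd(376, 260) = 4  (376 = 1*260 + 116, 260 = 2*116 + 28, 116 = 4*28 + 4, 28 = 7*4).
4 divides -412, so solutions exist.
Back-substituting, 260*(-13) + 376*(9) = 4.
Scale by -412/4 = -103: (u₀, v₀) = (1339, -927).
General solution: u = 1339 + 94t, v = -927 - 65t for integer t.
u ≥ 0: smallest is 1339 mod 94 = 23 (at t = -14), with v = -17.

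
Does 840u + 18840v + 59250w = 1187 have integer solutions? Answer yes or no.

no

gcd(18840, 840) = 120  (18840 = 22×840 + 360, 840 = 2×360 + 120, 360 = 3×120).
gcd(120, 59250) = 30.
30 does not divide 1187 (remainder 17), so no integer solutions.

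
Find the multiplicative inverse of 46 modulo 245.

gcd(245, 46) = 1  (245 = 5×46 + 15, 46 = 3×15 + 1, 15 = 15×1).
Back-substituting, 46×(16) + 245×(-3) = 1.
So 46×16 ≡ 1 (mod 245), and 16 mod 245 = 16.

16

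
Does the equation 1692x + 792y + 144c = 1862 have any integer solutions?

no

gcd(1692, 792) = 36  (1692 = 2×792 + 108, 792 = 7×108 + 36, 108 = 3×36).
gcd(36, 144) = 36.
36 does not divide 1862 (remainder 26), so no integer solutions.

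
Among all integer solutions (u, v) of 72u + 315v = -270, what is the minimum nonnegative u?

5

gcd(315, 72) = 9  (315 = 4·72 + 27, 72 = 2·27 + 18, 27 = 1·18 + 9, 18 = 2·9).
9 divides -270, so solutions exist.
Back-substituting, 72·(-13) + 315·(3) = 9.
Scale by -270/9 = -30: (u₀, v₀) = (390, -90).
General solution: u = 390 + 35t, v = -90 - 8t for integer t.
u ≥ 0: smallest is 390 mod 35 = 5 (at t = -11), with v = -2.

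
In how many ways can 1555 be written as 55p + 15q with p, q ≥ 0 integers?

10

gcd(55, 15) = 5.
By Bézout, 55*(-1) + 15*(4) = 5.
One solution: (1, 100).
General: p = 1 + 3t, q = 100 - 11t.
p ≥ 0 ⇒ t ≥ 0; q ≥ 0 ⇒ t ≤ 9. So t ∈ [0, 9]: 10 solutions.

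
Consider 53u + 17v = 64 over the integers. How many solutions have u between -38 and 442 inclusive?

29

gcd(53, 17) = 1.
By Bézout, 53×(-8) + 17×(25) = 1.
Particular solution: (15, -43).
General solution: u = 15 + 17t, v = -43 - 53t for integer t.
-38 ≤ 15 + 17t ≤ 442 gives t ∈ [-3, 25], which is 29 values.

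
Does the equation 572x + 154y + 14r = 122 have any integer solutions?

yes

gcd(572, 154) = 22.
gcd(22, 14) = 2.
2 divides 122, so integer solutions exist.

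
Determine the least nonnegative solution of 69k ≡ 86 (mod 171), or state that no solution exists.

no solution

gcd(171, 69) = 3  (171 = 2·69 + 33, 69 = 2·33 + 3, 33 = 11·3).
3 does not divide 86, so the congruence has no solution.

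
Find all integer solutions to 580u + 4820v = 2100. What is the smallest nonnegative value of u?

228

gcd(4820, 580) = 20.
20 divides 2100, so solutions exist.
By Bézout, 580·(-108) + 4820·(13) = 20.
Scale by 2100/20 = 105: (u₀, v₀) = (-11340, 1365).
General solution: u = -11340 + 241t, v = 1365 - 29t for integer t.
u ≥ 0: smallest is -11340 mod 241 = 228 (at t = 48), with v = -27.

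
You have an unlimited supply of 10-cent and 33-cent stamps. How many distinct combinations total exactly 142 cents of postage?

Need nonnegative integers with 10j + 33k = 142.
gcd(10, 33) = 1, and 10·(10) + 33·(-3) = 1.
So (j₀, k₀) = (1420, -426); general j = 1420 + 33t, k = -426 - 10t.
j ≥ 0 ⇒ t ≥ -43; k ≥ 0 ⇒ t ≤ -43. That's 1 value of t.

1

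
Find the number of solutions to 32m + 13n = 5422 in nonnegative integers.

13

gcd(32, 13) = 1.
By Bézout, 32·(-2) + 13·(5) = 1.
One solution: (11, 390).
General: m = 11 + 13t, n = 390 - 32t.
m ≥ 0 ⇒ t ≥ 0; n ≥ 0 ⇒ t ≤ 12. So t ∈ [0, 12]: 13 solutions.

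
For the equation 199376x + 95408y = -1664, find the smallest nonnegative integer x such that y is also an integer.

3990

gcd(199376, 95408) = 16  (199376 = 2×95408 + 8560, 95408 = 11×8560 + 1248, 8560 = 6×1248 + 1072, 1248 = 1×1072 + 176, 1072 = 6×176 + 16, 176 = 11×16).
16 divides -1664, so solutions exist.
Back-substituting, 199376×(535) + 95408×(-1118) = 16.
Scale by -1664/16 = -104: (x₀, y₀) = (-55640, 116272).
General solution: x = -55640 + 5963t, y = 116272 - 12461t for integer t.
x ≥ 0: smallest is -55640 mod 5963 = 3990 (at t = 10), with y = -8338.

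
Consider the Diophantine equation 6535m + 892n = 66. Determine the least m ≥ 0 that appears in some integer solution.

gcd(6535, 892) = 1  (6535 = 7·892 + 291, 892 = 3·291 + 19, 291 = 15·19 + 6, 19 = 3·6 + 1, 6 = 6·1).
1 divides 66, so solutions exist.
Back-substituting, 6535·(-141) + 892·(1033) = 1.
Scale by 66/1 = 66: (m₀, n₀) = (-9306, 68178).
General solution: m = -9306 + 892t, n = 68178 - 6535t for integer t.
m ≥ 0: smallest is -9306 mod 892 = 506 (at t = 11), with n = -3707.

506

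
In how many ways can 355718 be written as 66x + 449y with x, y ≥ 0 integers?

12

gcd(449, 66) = 1  (449 = 6×66 + 53, 66 = 1×53 + 13, 53 = 4×13 + 1, 13 = 13×1).
Back-substituting, 66×(-34) + 449×(5) = 1.
Scale by 355718: one solution is (-12094412, 1778590). Reduce x mod 449: (301, 748).
General: x = 301 + 449t, y = 748 - 66t.
x ≥ 0 ⇒ t ≥ 0; y ≥ 0 ⇒ t ≤ 11. So t ∈ [0, 11]: 12 solutions.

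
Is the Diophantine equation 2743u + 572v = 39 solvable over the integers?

yes

gcd(2743, 572) = 13  (2743 = 4·572 + 455, 572 = 1·455 + 117, 455 = 3·117 + 104, 117 = 1·104 + 13, 104 = 8·13).
13 divides 39, so integer solutions exist.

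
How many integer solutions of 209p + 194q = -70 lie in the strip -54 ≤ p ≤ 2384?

gcd(209, 194) = 1  (209 = 1*194 + 15, 194 = 12*15 + 14, 15 = 1*14 + 1, 14 = 14*1).
Back-substituting, 209*(13) + 194*(-14) = 1.
Scale by -70: particular solution (-910, 980); reduce p mod 194: (60, -65).
General solution: p = 60 + 194t, q = -65 - 209t for integer t.
-54 ≤ 60 + 194t ≤ 2384 gives t ∈ [0, 11], which is 12 values.

12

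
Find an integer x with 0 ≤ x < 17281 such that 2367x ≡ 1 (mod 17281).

11820

gcd(17281, 2367) = 1  (17281 = 7*2367 + 712, 2367 = 3*712 + 231, 712 = 3*231 + 19, 231 = 12*19 + 3, 19 = 6*3 + 1, 3 = 3*1).
Back-substituting, 2367*(-5461) + 17281*(748) = 1.
So 2367*-5461 ≡ 1 (mod 17281), and -5461 mod 17281 = 11820.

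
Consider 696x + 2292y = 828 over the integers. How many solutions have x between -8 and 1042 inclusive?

6

gcd(2292, 696) = 12.
By Bézout, 696×(56) + 2292×(-17) = 12.
Particular solution: (44, -13).
General solution: x = 44 + 191t, y = -13 - 58t for integer t.
-8 ≤ 44 + 191t ≤ 1042 gives t ∈ [0, 5], which is 6 values.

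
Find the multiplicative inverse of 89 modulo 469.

332

gcd(469, 89) = 1.
By Bézout, 89·(-137) + 469·(26) = 1.
So 89·-137 ≡ 1 (mod 469), and -137 mod 469 = 332.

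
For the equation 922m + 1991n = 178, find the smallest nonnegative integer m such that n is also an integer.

1352

gcd(1991, 922):
  1991 = 2×922 + 147
  922 = 6×147 + 40
  147 = 3×40 + 27
  40 = 1×27 + 13
  27 = 2×13 + 1
  13 = 13×1
so gcd(1991, 922) = 1.
1 divides 178, so solutions exist.
Back-substitute for Bézout coefficients:
  1 = 27 - 2×13
  ... = 922×(-149) + 1991×(69)
Scale by 178/1 = 178: (m₀, n₀) = (-26522, 12282).
General solution: m = -26522 + 1991t, n = 12282 - 922t for integer t.
m ≥ 0: smallest is -26522 mod 1991 = 1352 (at t = 14), with n = -626.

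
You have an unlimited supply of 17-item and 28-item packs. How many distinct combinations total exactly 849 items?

2

Need nonnegative integers with 17j + 28k = 849.
gcd(17, 28) = 1, and 17·(5) + 28·(-3) = 1.
So (j₀, k₀) = (4245, -2547); general j = 4245 + 28t, k = -2547 - 17t.
j ≥ 0 ⇒ t ≥ -151; k ≥ 0 ⇒ t ≤ -150. That's 2 values of t.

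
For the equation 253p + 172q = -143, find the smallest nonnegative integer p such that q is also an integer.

gcd(253, 172) = 1  (253 = 1×172 + 81, 172 = 2×81 + 10, 81 = 8×10 + 1, 10 = 10×1).
1 divides -143, so solutions exist.
Back-substituting, 253×(17) + 172×(-25) = 1.
Scale by -143/1 = -143: (p₀, q₀) = (-2431, 3575).
General solution: p = -2431 + 172t, q = 3575 - 253t for integer t.
p ≥ 0: smallest is -2431 mod 172 = 149 (at t = 15), with q = -220.

149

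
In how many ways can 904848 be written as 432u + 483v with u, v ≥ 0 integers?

gcd(483, 432) = 3  (483 = 1*432 + 51, 432 = 8*51 + 24, 51 = 2*24 + 3, 24 = 8*3).
Back-substituting, 432*(-19) + 483*(17) = 3.
Scale by 301616: one solution is (-5730704, 5127472). Reduce u mod 161: (91, 1792).
General: u = 91 + 161t, v = 1792 - 144t.
u ≥ 0 ⇒ t ≥ 0; v ≥ 0 ⇒ t ≤ 12. So t ∈ [0, 12]: 13 solutions.

13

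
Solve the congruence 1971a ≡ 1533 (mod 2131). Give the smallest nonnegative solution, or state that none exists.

gcd(2131, 1971):
  2131 = 1*1971 + 160
  1971 = 12*160 + 51
  160 = 3*51 + 7
  51 = 7*7 + 2
  7 = 3*2 + 1
  2 = 2*1
so gcd(2131, 1971) = 1.
1 divides 1533, so solutions exist.
Back-substitute for Bézout coefficients:
  1 = 7 - 3*2
  ... = 1971*(-919) + 2131*(850)
So 1971*(-919) ≡ 1 (mod 2131); multiply by 1533: a ≡ -1408827 (mod 2131).
Smallest nonnegative: a = -1408827 mod 2131 = 1895.

1895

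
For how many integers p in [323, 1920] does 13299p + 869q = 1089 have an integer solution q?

21

gcd(13299, 869):
  13299 = 15×869 + 264
  869 = 3×264 + 77
  264 = 3×77 + 33
  77 = 2×33 + 11
  33 = 3×11
so gcd(13299, 869) = 11.
Back-substitute for Bézout coefficients:
  11 = 77 - 2×33
  ... = 13299×(-23) + 869×(352)
Scale by 99: particular solution (-2277, 34848); reduce p mod 79: (14, -213).
General solution: p = 14 + 79t, q = -213 - 1209t for integer t.
323 ≤ 14 + 79t ≤ 1920 gives t ∈ [4, 24], which is 21 values.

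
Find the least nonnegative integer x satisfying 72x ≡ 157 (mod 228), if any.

no solution

gcd(228, 72) = 12.
12 does not divide 157, so the congruence has no solution.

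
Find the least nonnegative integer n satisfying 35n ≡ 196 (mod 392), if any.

gcd(392, 35) = 7.
7 divides 196, so solutions exist.
By Bézout, 35·(-11) + 392·(1) = 7.
So 35·(-11) ≡ 7 (mod 392); multiply by 28: n ≡ -308 (mod 56).
Smallest nonnegative: n = -308 mod 56 = 28.

28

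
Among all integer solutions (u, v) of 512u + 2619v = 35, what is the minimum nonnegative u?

1018

gcd(2619, 512):
  2619 = 5×512 + 59
  512 = 8×59 + 40
  59 = 1×40 + 19
  40 = 2×19 + 2
  19 = 9×2 + 1
  2 = 2×1
so gcd(2619, 512) = 1.
1 divides 35, so solutions exist.
Back-substitute for Bézout coefficients:
  1 = 19 - 9×2
  ... = 512×(-1243) + 2619×(243)
Scale by 35/1 = 35: (u₀, v₀) = (-43505, 8505).
General solution: u = -43505 + 2619t, v = 8505 - 512t for integer t.
u ≥ 0: smallest is -43505 mod 2619 = 1018 (at t = 17), with v = -199.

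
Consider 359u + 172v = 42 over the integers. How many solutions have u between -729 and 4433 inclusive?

gcd(359, 172):
  359 = 2*172 + 15
  172 = 11*15 + 7
  15 = 2*7 + 1
  7 = 7*1
so gcd(359, 172) = 1.
Back-substitute for Bézout coefficients:
  1 = 15 - 2*7
  ... = 359*(23) + 172*(-48)
Scale by 42: particular solution (966, -2016); reduce u mod 172: (106, -221).
General solution: u = 106 + 172t, v = -221 - 359t for integer t.
-729 ≤ 106 + 172t ≤ 4433 gives t ∈ [-4, 25], which is 30 values.

30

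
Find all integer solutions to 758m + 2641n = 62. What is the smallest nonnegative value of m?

gcd(2641, 758):
  2641 = 3·758 + 367
  758 = 2·367 + 24
  367 = 15·24 + 7
  24 = 3·7 + 3
  7 = 2·3 + 1
  3 = 3·1
so gcd(2641, 758) = 1.
1 divides 62, so solutions exist.
Back-substitute for Bézout coefficients:
  1 = 7 - 2·3
  ... = 758·(-770) + 2641·(221)
Scale by 62/1 = 62: (m₀, n₀) = (-47740, 13702).
General solution: m = -47740 + 2641t, n = 13702 - 758t for integer t.
m ≥ 0: smallest is -47740 mod 2641 = 2439 (at t = 19), with n = -700.

2439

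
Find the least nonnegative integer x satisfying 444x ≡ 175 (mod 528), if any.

no solution

gcd(528, 444) = 12.
12 does not divide 175, so the congruence has no solution.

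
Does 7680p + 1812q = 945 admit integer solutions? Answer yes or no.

gcd(7680, 1812) = 12  (7680 = 4·1812 + 432, 1812 = 4·432 + 84, 432 = 5·84 + 12, 84 = 7·12).
12 does not divide 945 (remainder 9), so no integer solutions.

no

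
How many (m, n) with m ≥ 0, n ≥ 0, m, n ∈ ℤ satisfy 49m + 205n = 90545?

gcd(205, 49) = 1  (205 = 4×49 + 9, 49 = 5×9 + 4, 9 = 2×4 + 1, 4 = 4×1).
Back-substituting, 49×(-46) + 205×(11) = 1.
Scale by 90545: one solution is (-4165070, 995995). Reduce m mod 205: (120, 413).
General: m = 120 + 205t, n = 413 - 49t.
m ≥ 0 ⇒ t ≥ 0; n ≥ 0 ⇒ t ≤ 8. So t ∈ [0, 8]: 9 solutions.

9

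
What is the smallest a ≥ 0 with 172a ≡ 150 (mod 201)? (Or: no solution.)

gcd(201, 172):
  201 = 1*172 + 29
  172 = 5*29 + 27
  29 = 1*27 + 2
  27 = 13*2 + 1
  2 = 2*1
so gcd(201, 172) = 1.
1 divides 150, so solutions exist.
Back-substitute for Bézout coefficients:
  1 = 27 - 13*2
  ... = 172*(97) + 201*(-83)
So 172*(97) ≡ 1 (mod 201); multiply by 150: a ≡ 14550 (mod 201).
Smallest nonnegative: a = 14550 mod 201 = 78.

78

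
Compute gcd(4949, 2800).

7

gcd(4949, 2800) = 7  (4949 = 1×2800 + 2149, 2800 = 1×2149 + 651, 2149 = 3×651 + 196, 651 = 3×196 + 63, 196 = 3×63 + 7, 63 = 9×7).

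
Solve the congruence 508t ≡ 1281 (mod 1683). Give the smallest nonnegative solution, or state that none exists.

gcd(1683, 508) = 1.
1 divides 1281, so solutions exist.
By Bézout, 508*(-434) + 1683*(131) = 1.
So 508*(-434) ≡ 1 (mod 1683); multiply by 1281: t ≡ -555954 (mod 1683).
Smallest nonnegative: t = -555954 mod 1683 = 1119.

1119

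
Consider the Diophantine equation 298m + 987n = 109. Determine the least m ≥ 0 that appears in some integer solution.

421

gcd(987, 298) = 1.
1 divides 109, so solutions exist.
By Bézout, 298*(-467) + 987*(141) = 1.
Scale by 109/1 = 109: (m₀, n₀) = (-50903, 15369).
General solution: m = -50903 + 987t, n = 15369 - 298t for integer t.
m ≥ 0: smallest is -50903 mod 987 = 421 (at t = 52), with n = -127.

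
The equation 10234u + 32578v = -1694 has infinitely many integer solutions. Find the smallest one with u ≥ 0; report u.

gcd(32578, 10234):
  32578 = 3×10234 + 1876
  10234 = 5×1876 + 854
  1876 = 2×854 + 168
  854 = 5×168 + 14
  168 = 12×14
so gcd(32578, 10234) = 14.
14 divides -1694, so solutions exist.
Back-substitute for Bézout coefficients:
  14 = 854 - 5×168
  ... = 10234×(191) + 32578×(-60)
Scale by -1694/14 = -121: (u₀, v₀) = (-23111, 7260).
General solution: u = -23111 + 2327t, v = 7260 - 731t for integer t.
u ≥ 0: smallest is -23111 mod 2327 = 159 (at t = 10), with v = -50.

159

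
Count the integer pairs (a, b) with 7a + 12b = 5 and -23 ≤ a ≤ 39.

gcd(12, 7) = 1  (12 = 1×7 + 5, 7 = 1×5 + 2, 5 = 2×2 + 1, 2 = 2×1).
Back-substituting, 7×(-5) + 12×(3) = 1.
Scale by 5: particular solution (-25, 15); reduce a mod 12: (11, -6).
General solution: a = 11 + 12t, b = -6 - 7t for integer t.
-23 ≤ 11 + 12t ≤ 39 gives t ∈ [-2, 2], which is 5 values.

5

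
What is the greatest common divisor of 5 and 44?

1

gcd(44, 5) = 1  (44 = 8×5 + 4, 5 = 1×4 + 1, 4 = 4×1).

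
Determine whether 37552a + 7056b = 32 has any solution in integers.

yes

gcd(37552, 7056) = 16  (37552 = 5·7056 + 2272, 7056 = 3·2272 + 240, 2272 = 9·240 + 112, 240 = 2·112 + 16, 112 = 7·16).
16 divides 32, so integer solutions exist.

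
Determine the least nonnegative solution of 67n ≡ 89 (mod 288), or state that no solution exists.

gcd(288, 67) = 1.
1 divides 89, so solutions exist.
By Bézout, 67×(43) + 288×(-10) = 1.
So 67×(43) ≡ 1 (mod 288); multiply by 89: n ≡ 3827 (mod 288).
Smallest nonnegative: n = 3827 mod 288 = 83.

83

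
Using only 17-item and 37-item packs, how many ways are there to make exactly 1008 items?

Need nonnegative integers with 17j + 37k = 1008.
gcd(17, 37) = 1, and 17·(-13) + 37·(6) = 1.
So (j₀, k₀) = (-13104, 6048); general j = -13104 + 37t, k = 6048 - 17t.
j ≥ 0 ⇒ t ≥ 355; k ≥ 0 ⇒ t ≤ 355. That's 1 value of t.

1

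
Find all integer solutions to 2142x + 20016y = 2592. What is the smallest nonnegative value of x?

104

gcd(20016, 2142) = 18.
18 divides 2592, so solutions exist.
By Bézout, 2142·(271) + 20016·(-29) = 18.
Scale by 2592/18 = 144: (x₀, y₀) = (39024, -4176).
General solution: x = 39024 + 1112t, y = -4176 - 119t for integer t.
x ≥ 0: smallest is 39024 mod 1112 = 104 (at t = -35), with y = -11.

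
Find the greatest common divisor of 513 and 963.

9

gcd(963, 513):
  963 = 1·513 + 450
  513 = 1·450 + 63
  450 = 7·63 + 9
  63 = 7·9
so gcd(963, 513) = 9.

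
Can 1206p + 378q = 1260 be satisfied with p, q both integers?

gcd(1206, 378) = 18  (1206 = 3·378 + 72, 378 = 5·72 + 18, 72 = 4·18).
18 divides 1260, so integer solutions exist.

yes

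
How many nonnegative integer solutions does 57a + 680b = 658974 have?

gcd(680, 57):
  680 = 11×57 + 53
  57 = 1×53 + 4
  53 = 13×4 + 1
  4 = 4×1
so gcd(680, 57) = 1.
Back-substitute for Bézout coefficients:
  1 = 53 - 13×4
  ... = 57×(-167) + 680×(14)
Scale by 658974: one solution is (-110048658, 9225636). Reduce a mod 680: (502, 927).
General: a = 502 + 680t, b = 927 - 57t.
a ≥ 0 ⇒ t ≥ 0; b ≥ 0 ⇒ t ≤ 16. So t ∈ [0, 16]: 17 solutions.

17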